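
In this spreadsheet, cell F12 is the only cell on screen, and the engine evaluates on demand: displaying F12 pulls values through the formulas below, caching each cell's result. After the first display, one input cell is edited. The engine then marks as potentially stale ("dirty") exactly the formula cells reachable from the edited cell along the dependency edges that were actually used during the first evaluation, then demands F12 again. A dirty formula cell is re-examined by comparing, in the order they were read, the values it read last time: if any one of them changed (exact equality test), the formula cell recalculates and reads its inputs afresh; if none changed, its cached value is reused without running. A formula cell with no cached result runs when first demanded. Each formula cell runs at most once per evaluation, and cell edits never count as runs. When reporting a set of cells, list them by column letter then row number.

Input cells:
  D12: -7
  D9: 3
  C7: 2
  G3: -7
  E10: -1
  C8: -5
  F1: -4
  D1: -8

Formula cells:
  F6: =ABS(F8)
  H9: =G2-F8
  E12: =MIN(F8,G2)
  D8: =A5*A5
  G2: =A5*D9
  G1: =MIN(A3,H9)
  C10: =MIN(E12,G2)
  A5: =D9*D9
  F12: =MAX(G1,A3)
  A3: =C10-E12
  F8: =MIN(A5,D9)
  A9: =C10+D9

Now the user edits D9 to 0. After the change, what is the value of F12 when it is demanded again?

F12 now evaluates to 0.
The important point: at F12 every value read last time is unchanged, so the dirty flag clears without a run.

Initial pass — values computed on the first demand:
  A5 = 3 * 3 = 9
  F8 = MIN(9, 3) = 3
  G2 = 9 * 3 = 27
  E12 = MIN(3, 27) = 3
  C10 = MIN(3, 27) = 3
  A3 = 3 - 3 = 0
  H9 = 27 - 3 = 24
  G1 = MIN(0, 24) = 0
  F12 = MAX(0, 0) = 0

Second demand — change propagation:
  A5: re-runs because D9 3->0; D9 3->0; new result 0.
  F8: re-runs because A5 9->0; D9 3->0; new result 0.
  G2: re-runs because A5 9->0; D9 3->0; new result 0.
  E12: re-runs because F8 3->0; G2 27->0; new result 0.
  C10: re-runs because E12 3->0; G2 27->0; new result 0.
  A3: re-runs because C10 3->0; E12 3->0; new result 0 (unchanged).
  H9: re-runs because G2 27->0; F8 3->0; new result 0.
  G1: re-runs because H9 24->0; new result 0 (unchanged).
  F12: re-examined; everything it read last time is the same (G1 unchanged, A3 unchanged) — cache 0 kept, no run.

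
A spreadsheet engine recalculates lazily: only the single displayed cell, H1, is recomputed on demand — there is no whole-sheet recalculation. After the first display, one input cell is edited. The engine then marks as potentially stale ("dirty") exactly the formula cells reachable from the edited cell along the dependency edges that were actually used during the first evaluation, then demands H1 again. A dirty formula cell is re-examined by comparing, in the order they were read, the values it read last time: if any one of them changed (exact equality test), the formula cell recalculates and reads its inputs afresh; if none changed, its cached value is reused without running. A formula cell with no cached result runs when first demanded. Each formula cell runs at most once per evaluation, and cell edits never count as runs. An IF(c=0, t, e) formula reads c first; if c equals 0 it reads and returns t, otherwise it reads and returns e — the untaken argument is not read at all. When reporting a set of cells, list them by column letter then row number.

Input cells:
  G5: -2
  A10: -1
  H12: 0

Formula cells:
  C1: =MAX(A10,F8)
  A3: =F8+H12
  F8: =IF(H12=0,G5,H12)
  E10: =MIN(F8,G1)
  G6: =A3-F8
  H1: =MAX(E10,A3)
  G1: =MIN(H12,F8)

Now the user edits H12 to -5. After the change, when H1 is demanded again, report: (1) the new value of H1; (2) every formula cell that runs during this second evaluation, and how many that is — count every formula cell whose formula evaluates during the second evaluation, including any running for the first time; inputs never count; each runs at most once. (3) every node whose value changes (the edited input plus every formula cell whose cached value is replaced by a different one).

New value of H1: -5.
Formula cells that run: A3, E10, F8, G1, H1 — 5 in total.
Values that change: A3, E10, F8, G1, H1, H12.

First evaluation (everything demanded from the output):
  F8 = IF(H12=0: H12=0 -> then branch G5) = -2
  A3 = -2 + 0 = -2
  G1 = MIN(0, -2) = -2
  E10 = MIN(-2, -2) = -2
  H1 = MAX(-2, -2) = -2

Propagation after the edit:
  F8: runs — H12 0->-5; result -5.
  A3: runs — F8 -2->-5; H12 0->-5; result -10.
  G1: runs — H12 0->-5; F8 -2->-5; result -5.
  E10: runs — F8 -2->-5; G1 -2->-5; result -5.
  H1: runs — E10 -2->-5; A3 -2->-10; result -5.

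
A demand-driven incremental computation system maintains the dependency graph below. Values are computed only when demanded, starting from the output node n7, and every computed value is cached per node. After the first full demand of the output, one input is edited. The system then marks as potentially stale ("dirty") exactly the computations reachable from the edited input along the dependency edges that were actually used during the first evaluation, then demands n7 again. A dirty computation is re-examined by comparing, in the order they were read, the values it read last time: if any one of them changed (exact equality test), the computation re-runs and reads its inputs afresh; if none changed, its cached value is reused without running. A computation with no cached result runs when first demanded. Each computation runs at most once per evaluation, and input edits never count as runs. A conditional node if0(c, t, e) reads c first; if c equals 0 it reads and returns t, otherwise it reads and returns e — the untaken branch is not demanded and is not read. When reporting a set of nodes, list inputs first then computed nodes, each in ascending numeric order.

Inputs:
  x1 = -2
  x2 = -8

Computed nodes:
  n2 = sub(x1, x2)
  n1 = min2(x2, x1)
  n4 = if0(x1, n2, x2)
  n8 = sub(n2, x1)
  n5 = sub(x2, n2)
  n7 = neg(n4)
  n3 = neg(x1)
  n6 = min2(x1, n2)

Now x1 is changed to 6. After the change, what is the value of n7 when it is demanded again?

First evaluation (everything demanded from the output):
  n4 = if0(x1=-2 -> else branch x2) = -8
  n7 = neg(-8) = 8

Propagation after the edit:
  n4: runs — x1 -2->6; result -8 (same value as before).
  n7: checked — values it read are unchanged (n4 unchanged); reused cached 8 without running.

Key observation: the change is absorbed at n4 — it re-runs but produces the same value, and the output's value is unchanged.

New value of n7: 8.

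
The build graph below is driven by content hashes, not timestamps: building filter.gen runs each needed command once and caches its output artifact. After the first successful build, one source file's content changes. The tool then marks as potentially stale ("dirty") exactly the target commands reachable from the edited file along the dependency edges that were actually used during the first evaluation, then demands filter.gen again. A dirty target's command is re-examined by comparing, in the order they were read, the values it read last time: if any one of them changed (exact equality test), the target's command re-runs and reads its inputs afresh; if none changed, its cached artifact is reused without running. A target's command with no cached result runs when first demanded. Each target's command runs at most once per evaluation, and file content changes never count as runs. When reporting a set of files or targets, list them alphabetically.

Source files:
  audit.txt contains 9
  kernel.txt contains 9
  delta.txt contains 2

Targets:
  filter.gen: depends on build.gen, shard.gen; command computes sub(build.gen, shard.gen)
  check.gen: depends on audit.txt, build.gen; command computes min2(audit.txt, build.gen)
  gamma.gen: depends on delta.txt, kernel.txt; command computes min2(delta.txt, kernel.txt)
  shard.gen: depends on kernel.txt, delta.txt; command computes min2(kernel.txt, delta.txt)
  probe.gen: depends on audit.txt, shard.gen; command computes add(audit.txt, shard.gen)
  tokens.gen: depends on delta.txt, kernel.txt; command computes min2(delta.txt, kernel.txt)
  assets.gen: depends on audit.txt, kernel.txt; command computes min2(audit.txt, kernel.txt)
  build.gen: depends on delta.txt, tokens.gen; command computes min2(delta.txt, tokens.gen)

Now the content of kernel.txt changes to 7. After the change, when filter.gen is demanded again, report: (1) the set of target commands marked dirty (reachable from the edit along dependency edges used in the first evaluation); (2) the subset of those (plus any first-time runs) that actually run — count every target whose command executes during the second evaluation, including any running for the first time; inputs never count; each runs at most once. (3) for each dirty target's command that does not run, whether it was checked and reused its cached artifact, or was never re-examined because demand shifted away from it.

Dirty set: build.gen, filter.gen, shard.gen, tokens.gen.
Run set: shard.gen, tokens.gen (2 run).
Re-examined without running (cache reused): build.gen, filter.gen.
The important point: at build.gen every value read last time is unchanged, so the dirty flag clears without a run.

Initial pass — values computed on the first demand:
  shard.gen = min2(9, 2) = 2
  tokens.gen = min2(2, 9) = 2
  build.gen = min2(2, 2) = 2
  filter.gen = sub(2, 2) = 0

Second demand — change propagation:
  shard.gen: re-runs because kernel.txt 9->7; new result 2 (unchanged).
  tokens.gen: re-runs because kernel.txt 9->7; new result 2 (unchanged).
  build.gen: re-examined; everything it read last time is the same (delta.txt unchanged, tokens.gen unchanged) — cache 2 kept, no run.
  filter.gen: re-examined; everything it read last time is the same (build.gen unchanged, shard.gen unchanged) — cache 0 kept, no run.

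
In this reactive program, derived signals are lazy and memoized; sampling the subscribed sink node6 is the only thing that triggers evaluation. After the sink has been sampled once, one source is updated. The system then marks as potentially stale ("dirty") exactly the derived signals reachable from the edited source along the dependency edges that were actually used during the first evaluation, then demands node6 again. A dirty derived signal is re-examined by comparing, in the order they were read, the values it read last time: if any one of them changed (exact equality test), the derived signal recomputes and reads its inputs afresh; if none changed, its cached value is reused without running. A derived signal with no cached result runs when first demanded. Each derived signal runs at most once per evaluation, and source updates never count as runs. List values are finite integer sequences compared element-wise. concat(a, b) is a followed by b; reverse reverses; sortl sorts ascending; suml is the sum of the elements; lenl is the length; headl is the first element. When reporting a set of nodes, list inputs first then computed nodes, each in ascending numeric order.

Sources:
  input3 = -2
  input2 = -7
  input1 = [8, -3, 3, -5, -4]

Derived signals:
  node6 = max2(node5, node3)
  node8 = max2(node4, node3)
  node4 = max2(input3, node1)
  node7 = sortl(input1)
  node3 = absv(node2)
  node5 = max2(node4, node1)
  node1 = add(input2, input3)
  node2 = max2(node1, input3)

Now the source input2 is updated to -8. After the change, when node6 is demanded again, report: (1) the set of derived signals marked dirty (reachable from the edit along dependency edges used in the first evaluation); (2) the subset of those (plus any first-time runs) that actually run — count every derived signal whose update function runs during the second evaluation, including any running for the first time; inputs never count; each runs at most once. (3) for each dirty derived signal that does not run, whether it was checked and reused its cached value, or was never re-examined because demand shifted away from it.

The edit dirties: node1, node2, node3, node4, node5, node6.
4 derived signals run: node1, node2, node4, node5.
Cache hits after checking: node3, node6.
Note where the cutoff bites: node3 is checked, finds nothing changed, and keeps its cache.

First demand of the output computes:
  node1 = add(-7, -2) = -9
  node2 = max2(-9, -2) = -2
  node3 = absv(-2) = 2
  node4 = max2(-2, -9) = -2
  node5 = max2(-2, -9) = -2
  node6 = max2(-2, 2) = 2

After the edit, cleaning proceeds:
  node1: a read changed (input2 -7->-8) — executes, giving -10.
  node2: a read changed (node1 -9->-10) — executes, giving -2 — identical to its old value.
  node3: dirty, but its reads are unchanged (node2 unchanged); cached 2 stands.
  node4: a read changed (node1 -9->-10) — executes, giving -2 — identical to its old value.
  node5: a read changed (node1 -9->-10) — executes, giving -2 — identical to its old value.
  node6: dirty, but its reads are unchanged (node5 unchanged, node3 unchanged); cached 2 stands.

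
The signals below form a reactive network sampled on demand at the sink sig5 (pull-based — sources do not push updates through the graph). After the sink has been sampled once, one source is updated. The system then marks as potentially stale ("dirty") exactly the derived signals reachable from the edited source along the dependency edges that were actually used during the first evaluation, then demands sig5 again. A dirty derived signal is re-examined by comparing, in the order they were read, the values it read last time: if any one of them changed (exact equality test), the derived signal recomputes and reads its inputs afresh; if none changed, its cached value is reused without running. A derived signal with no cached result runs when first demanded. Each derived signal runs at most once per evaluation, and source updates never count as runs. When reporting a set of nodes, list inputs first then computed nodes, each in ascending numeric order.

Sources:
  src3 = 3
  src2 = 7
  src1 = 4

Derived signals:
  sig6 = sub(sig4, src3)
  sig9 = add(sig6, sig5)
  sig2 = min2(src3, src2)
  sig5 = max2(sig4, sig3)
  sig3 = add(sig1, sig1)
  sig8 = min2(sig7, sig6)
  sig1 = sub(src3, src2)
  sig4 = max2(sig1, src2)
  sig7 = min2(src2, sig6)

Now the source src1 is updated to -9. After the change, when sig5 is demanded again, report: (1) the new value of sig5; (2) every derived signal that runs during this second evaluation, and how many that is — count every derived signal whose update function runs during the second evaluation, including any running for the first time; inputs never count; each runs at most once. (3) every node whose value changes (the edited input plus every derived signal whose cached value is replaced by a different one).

Initial pass — values computed on the first demand:
  sig1 = sub(3, 7) = -4
  sig3 = add(-4, -4) = -8
  sig4 = max2(-4, 7) = 7
  sig5 = max2(7, -8) = 7

Second demand — change propagation:
  no demanded computation ever read src1, so the edit dirties nothing and nothing runs.

The important point: nothing the output needs ever reads src1, so the edit is invisible to it.

sig5 now evaluates to 7.
Run set: none (0 run).
Changed values: src1.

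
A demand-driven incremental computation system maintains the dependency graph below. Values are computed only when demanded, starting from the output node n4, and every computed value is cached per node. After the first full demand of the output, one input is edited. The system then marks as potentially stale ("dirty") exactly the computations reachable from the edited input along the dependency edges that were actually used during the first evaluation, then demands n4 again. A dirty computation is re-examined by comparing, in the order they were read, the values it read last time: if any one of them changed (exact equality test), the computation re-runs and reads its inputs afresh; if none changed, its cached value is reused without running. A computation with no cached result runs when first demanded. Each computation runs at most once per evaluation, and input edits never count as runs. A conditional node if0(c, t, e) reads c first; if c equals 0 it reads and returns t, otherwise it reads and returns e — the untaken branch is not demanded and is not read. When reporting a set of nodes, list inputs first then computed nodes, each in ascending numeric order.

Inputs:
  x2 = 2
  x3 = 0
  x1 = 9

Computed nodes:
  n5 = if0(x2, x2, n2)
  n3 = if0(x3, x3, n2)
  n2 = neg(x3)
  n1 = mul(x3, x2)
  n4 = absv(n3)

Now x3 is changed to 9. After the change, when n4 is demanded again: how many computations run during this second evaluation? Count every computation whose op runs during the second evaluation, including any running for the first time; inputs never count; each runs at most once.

Computations that run: n2, n3, n4 — 3 in total.
Key observation: a condition flipped, so demand reaches new nodes — n2 runs for the first time.

First evaluation (everything demanded from the output):
  n3 = if0(x3=0 -> then branch x3) = 0
  n4 = absv(0) = 0

Propagation after the edit:
  n2: demanded for the first time — runs, produces -9.
  n3: runs — x3 0->9; x3 0->9; result -9.
  n4: runs — n3 0->-9; result 9.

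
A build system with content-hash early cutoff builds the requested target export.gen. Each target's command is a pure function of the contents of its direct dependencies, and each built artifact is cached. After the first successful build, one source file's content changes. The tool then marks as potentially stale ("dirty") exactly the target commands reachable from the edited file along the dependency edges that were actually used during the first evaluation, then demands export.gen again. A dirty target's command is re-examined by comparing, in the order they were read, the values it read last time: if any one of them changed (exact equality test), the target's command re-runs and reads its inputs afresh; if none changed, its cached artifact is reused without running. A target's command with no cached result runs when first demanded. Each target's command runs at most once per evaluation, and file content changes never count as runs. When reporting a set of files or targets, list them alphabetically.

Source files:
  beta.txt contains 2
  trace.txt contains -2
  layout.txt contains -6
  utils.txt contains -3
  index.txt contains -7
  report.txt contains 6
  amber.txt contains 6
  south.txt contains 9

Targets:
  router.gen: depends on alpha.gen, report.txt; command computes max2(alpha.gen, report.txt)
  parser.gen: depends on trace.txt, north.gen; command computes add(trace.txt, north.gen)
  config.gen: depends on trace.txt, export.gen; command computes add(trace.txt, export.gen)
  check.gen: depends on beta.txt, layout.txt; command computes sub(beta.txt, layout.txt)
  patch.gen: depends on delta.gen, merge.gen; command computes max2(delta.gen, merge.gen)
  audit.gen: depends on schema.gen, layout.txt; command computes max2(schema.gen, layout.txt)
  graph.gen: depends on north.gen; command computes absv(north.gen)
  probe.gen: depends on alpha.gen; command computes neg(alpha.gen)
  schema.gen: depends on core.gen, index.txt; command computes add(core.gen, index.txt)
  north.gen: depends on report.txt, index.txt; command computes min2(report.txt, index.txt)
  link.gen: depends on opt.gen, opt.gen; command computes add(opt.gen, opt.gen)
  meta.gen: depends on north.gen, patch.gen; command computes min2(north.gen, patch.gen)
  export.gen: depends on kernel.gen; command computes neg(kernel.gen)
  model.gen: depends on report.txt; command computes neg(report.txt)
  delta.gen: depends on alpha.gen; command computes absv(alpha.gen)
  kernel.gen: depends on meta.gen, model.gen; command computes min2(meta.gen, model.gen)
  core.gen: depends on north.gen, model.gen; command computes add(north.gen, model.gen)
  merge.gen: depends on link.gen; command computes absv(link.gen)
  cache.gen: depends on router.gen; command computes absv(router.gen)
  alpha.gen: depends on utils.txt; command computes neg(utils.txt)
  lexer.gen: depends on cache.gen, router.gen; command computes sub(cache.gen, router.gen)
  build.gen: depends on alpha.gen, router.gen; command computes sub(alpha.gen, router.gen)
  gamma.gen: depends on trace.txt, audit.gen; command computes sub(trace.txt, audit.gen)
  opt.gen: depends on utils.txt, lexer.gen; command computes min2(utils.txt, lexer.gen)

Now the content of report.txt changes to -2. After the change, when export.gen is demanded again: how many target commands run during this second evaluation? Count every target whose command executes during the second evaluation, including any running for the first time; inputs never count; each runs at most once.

First evaluation (everything demanded from the output):
  alpha.gen = neg(-3) = 3
  delta.gen = absv(3) = 3
  model.gen = neg(6) = -6
  north.gen = min2(6, -7) = -7
  router.gen = max2(3, 6) = 6
  cache.gen = absv(6) = 6
  lexer.gen = sub(6, 6) = 0
  opt.gen = min2(-3, 0) = -3
  link.gen = add(-3, -3) = -6
  merge.gen = absv(-6) = 6
  patch.gen = max2(3, 6) = 6
  meta.gen = min2(-7, 6) = -7
  kernel.gen = min2(-7, -6) = -7
  export.gen = neg(-7) = 7

Propagation after the edit:
  model.gen: runs — report.txt 6->-2; result 2.
  north.gen: runs — report.txt 6->-2; result -7 (same value as before).
  router.gen: runs — report.txt 6->-2; result 3.
  cache.gen: runs — router.gen 6->3; result 3.
  lexer.gen: runs — cache.gen 6->3; router.gen 6->3; result 0 (same value as before).
  opt.gen: checked — values it read are unchanged (utils.txt unchanged, lexer.gen unchanged); reused cached -3 without running.
  link.gen: checked — values it read are unchanged (opt.gen unchanged, opt.gen unchanged); reused cached -6 without running.
  merge.gen: checked — values it read are unchanged (link.gen unchanged); reused cached 6 without running.
  patch.gen: checked — values it read are unchanged (delta.gen unchanged, merge.gen unchanged); reused cached 6 without running.
  meta.gen: checked — values it read are unchanged (north.gen unchanged, patch.gen unchanged); reused cached -7 without running.
  kernel.gen: runs — model.gen -6->2; result -7 (same value as before).
  export.gen: checked — values it read are unchanged (kernel.gen unchanged); reused cached 7 without running.

Key observation: the cutoff stops propagation at opt.gen — its inputs' values are unchanged, so it reuses its cache.

Target commands that run: cache.gen, kernel.gen, lexer.gen, model.gen, north.gen, router.gen — 6 in total.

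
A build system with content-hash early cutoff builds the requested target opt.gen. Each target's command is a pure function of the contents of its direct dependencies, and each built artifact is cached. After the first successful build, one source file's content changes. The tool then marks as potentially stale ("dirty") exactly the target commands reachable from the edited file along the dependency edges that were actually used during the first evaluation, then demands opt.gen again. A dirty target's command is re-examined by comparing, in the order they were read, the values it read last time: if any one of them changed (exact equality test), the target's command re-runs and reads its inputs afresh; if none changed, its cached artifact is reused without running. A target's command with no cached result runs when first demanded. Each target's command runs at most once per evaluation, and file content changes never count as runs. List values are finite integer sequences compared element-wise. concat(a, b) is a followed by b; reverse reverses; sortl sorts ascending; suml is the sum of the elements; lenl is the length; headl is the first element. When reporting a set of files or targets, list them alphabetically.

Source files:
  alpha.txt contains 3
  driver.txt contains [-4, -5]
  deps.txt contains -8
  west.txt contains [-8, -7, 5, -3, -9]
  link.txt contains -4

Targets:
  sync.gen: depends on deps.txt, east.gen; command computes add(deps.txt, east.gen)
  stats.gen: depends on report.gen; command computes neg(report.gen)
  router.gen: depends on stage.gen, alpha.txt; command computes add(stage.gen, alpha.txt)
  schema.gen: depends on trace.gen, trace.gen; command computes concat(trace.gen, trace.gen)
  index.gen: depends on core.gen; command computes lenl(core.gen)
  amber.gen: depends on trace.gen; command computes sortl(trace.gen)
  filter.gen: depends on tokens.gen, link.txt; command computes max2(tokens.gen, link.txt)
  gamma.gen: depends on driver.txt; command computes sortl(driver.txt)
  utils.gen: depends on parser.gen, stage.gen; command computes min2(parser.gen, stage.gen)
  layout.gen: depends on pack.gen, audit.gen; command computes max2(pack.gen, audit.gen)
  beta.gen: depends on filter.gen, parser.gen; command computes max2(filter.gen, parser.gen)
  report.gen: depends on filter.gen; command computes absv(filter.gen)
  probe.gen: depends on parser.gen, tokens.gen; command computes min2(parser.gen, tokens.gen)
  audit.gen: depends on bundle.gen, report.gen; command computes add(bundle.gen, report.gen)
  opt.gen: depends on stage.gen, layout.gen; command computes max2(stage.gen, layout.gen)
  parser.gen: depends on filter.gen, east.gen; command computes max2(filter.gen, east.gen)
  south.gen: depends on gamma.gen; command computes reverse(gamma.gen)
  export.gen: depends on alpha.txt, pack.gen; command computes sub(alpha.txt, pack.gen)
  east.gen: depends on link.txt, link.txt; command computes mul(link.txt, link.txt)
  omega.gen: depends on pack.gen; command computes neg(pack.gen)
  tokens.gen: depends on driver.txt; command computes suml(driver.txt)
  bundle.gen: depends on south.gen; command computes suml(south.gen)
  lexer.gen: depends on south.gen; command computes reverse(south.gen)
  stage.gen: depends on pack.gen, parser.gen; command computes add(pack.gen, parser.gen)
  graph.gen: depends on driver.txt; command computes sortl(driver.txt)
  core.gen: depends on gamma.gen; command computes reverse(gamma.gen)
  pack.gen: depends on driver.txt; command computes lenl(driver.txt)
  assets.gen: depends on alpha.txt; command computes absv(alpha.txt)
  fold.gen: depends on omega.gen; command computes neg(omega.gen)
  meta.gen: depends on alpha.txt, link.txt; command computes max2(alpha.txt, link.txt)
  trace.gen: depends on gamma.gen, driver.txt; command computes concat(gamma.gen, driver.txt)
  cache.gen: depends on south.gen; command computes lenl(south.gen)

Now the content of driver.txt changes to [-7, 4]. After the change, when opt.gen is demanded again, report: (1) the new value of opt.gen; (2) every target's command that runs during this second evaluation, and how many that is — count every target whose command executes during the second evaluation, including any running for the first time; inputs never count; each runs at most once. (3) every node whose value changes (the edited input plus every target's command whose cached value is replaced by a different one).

First evaluation (everything demanded from the output):
  east.gen = mul(-4, -4) = 16
  gamma.gen = sortl([-4, -5]) = [-5, -4]
  pack.gen = lenl([-4, -5]) = 2
  south.gen = reverse([-5, -4]) = [-4, -5]
  bundle.gen = suml([-4, -5]) = -9
  tokens.gen = suml([-4, -5]) = -9
  filter.gen = max2(-9, -4) = -4
  parser.gen = max2(-4, 16) = 16
  report.gen = absv(-4) = 4
  audit.gen = add(-9, 4) = -5
  layout.gen = max2(2, -5) = 2
  stage.gen = add(2, 16) = 18
  opt.gen = max2(18, 2) = 18

Propagation after the edit:
  gamma.gen: runs — driver.txt [-4, -5]->[-7, 4]; result [-7, 4].
  pack.gen: runs — driver.txt [-4, -5]->[-7, 4]; result 2 (same value as before).
  south.gen: runs — gamma.gen [-5, -4]->[-7, 4]; result [4, -7].
  bundle.gen: runs — south.gen [-4, -5]->[4, -7]; result -3.
  tokens.gen: runs — driver.txt [-4, -5]->[-7, 4]; result -3.
  filter.gen: runs — tokens.gen -9->-3; result -3.
  parser.gen: runs — filter.gen -4->-3; result 16 (same value as before).
  report.gen: runs — filter.gen -4->-3; result 3.
  audit.gen: runs — bundle.gen -9->-3; report.gen 4->3; result 0.
  layout.gen: runs — audit.gen -5->0; result 2 (same value as before).
  stage.gen: checked — values it read are unchanged (pack.gen unchanged, parser.gen unchanged); reused cached 18 without running.
  opt.gen: checked — values it read are unchanged (stage.gen unchanged, layout.gen unchanged); reused cached 18 without running.

Key observation: the cutoff stops propagation at stage.gen — its inputs' values are unchanged, so it reuses its cache.

New value of opt.gen: 18.
Target commands that run: audit.gen, bundle.gen, filter.gen, gamma.gen, layout.gen, pack.gen, parser.gen, report.gen, south.gen, tokens.gen — 10 in total.
Values that change: audit.gen, bundle.gen, driver.txt, filter.gen, gamma.gen, report.gen, south.gen, tokens.gen.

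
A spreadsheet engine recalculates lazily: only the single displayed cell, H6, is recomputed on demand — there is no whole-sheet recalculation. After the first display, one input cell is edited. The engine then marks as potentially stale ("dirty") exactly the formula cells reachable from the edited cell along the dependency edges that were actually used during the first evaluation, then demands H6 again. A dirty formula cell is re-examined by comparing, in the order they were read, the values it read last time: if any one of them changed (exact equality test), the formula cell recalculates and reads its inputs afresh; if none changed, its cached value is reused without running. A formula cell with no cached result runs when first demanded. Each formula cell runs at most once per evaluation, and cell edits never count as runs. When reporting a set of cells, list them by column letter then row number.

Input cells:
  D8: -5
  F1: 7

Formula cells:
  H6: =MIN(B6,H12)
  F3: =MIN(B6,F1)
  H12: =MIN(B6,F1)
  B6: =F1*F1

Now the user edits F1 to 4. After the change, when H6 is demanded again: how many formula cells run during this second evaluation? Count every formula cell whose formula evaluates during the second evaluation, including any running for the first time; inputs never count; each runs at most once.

First evaluation (everything demanded from the output):
  B6 = 7 * 7 = 49
  H12 = MIN(49, 7) = 7
  H6 = MIN(49, 7) = 7

Propagation after the edit:
  B6: runs — F1 7->4; F1 7->4; result 16.
  H12: runs — B6 49->16; F1 7->4; result 4.
  H6: runs — B6 49->16; H12 7->4; result 4.

Formula cells that run: B6, H6, H12 — 3 in total.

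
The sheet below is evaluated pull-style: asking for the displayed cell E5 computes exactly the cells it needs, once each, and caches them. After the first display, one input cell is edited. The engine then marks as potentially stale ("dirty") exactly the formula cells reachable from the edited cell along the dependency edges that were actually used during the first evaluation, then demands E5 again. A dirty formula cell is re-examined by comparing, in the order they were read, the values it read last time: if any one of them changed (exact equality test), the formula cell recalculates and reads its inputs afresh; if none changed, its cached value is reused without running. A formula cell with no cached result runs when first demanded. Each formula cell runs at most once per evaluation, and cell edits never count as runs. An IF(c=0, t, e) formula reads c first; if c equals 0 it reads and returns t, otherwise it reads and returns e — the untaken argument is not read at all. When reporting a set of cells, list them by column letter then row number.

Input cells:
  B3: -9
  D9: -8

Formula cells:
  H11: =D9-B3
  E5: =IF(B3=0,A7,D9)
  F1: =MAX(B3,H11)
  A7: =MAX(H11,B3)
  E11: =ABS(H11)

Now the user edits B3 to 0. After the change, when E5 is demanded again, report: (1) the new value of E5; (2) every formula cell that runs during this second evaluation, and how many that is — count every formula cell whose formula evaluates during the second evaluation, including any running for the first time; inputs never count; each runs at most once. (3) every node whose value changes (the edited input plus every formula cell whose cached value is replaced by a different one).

Demanding E5 again yields 0.
3 formula cells run: A7, E5, H11.
The nodes whose values change: B3, E5.
Note the branch switch — A7, H11 had no cache and run now for the first time.

First demand of the output computes:
  E5 = IF(B3=0: B3=-9 -> else branch D9) = -8

After the edit, cleaning proceeds:
  H11: had never run; runs now, result -8.
  A7: had never run; runs now, result 0.
  E5: a read changed (B3 -9->0) — executes, giving 0.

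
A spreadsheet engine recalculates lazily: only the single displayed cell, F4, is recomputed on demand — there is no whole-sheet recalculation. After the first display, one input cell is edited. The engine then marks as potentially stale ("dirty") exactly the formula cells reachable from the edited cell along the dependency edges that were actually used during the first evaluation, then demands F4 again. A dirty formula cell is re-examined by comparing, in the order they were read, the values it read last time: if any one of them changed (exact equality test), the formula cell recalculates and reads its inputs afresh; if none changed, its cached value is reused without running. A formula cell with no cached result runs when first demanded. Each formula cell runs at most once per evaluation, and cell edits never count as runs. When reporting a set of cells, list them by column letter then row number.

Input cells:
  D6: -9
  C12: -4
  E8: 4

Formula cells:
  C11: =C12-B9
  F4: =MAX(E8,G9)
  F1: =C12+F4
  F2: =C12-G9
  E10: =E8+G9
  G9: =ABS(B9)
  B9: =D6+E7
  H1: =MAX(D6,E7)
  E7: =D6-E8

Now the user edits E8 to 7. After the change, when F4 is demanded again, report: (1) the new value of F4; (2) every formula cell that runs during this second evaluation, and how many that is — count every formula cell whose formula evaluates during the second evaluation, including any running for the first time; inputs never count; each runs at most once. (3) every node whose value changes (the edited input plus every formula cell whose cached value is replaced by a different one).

New value of F4: 25.
Formula cells that run: B9, E7, F4, G9 — 4 in total.
Values that change: B9, E7, E8, F4, G9.

First evaluation (everything demanded from the output):
  E7 = -9 - 4 = -13
  B9 = -9 + -13 = -22
  G9 = ABS(-22) = 22
  F4 = MAX(4, 22) = 22

Propagation after the edit:
  E7: runs — E8 4->7; result -16.
  B9: runs — E7 -13->-16; result -25.
  G9: runs — B9 -22->-25; result 25.
  F4: runs — E8 4->7; G9 22->25; result 25.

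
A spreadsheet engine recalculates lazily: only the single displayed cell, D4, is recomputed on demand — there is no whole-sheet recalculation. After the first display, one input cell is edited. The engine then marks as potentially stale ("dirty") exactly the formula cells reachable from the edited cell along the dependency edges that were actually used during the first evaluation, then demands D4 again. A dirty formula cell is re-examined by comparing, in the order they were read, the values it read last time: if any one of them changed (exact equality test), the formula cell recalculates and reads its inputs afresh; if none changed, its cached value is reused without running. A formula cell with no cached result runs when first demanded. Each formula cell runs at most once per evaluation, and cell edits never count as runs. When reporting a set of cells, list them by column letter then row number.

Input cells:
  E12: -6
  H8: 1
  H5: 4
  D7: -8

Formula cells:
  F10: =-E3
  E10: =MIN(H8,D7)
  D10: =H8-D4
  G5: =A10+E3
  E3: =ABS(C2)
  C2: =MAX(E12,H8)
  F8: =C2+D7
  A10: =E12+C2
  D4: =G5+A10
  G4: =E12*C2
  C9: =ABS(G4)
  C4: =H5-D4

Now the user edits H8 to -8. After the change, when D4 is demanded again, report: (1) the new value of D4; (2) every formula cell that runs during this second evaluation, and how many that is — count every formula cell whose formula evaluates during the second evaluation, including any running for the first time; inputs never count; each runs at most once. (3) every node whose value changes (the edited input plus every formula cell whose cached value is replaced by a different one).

First evaluation (everything demanded from the output):
  C2 = MAX(-6, 1) = 1
  A10 = -6 + 1 = -5
  E3 = ABS(1) = 1
  G5 = -5 + 1 = -4
  D4 = -4 + -5 = -9

Propagation after the edit:
  C2: runs — H8 1->-8; result -6.
  A10: runs — C2 1->-6; result -12.
  E3: runs — C2 1->-6; result 6.
  G5: runs — A10 -5->-12; E3 1->6; result -6.
  D4: runs — G5 -4->-6; A10 -5->-12; result -18.

New value of D4: -18.
Formula cells that run: A10, C2, D4, E3, G5 — 5 in total.
Values that change: A10, C2, D4, E3, G5, H8.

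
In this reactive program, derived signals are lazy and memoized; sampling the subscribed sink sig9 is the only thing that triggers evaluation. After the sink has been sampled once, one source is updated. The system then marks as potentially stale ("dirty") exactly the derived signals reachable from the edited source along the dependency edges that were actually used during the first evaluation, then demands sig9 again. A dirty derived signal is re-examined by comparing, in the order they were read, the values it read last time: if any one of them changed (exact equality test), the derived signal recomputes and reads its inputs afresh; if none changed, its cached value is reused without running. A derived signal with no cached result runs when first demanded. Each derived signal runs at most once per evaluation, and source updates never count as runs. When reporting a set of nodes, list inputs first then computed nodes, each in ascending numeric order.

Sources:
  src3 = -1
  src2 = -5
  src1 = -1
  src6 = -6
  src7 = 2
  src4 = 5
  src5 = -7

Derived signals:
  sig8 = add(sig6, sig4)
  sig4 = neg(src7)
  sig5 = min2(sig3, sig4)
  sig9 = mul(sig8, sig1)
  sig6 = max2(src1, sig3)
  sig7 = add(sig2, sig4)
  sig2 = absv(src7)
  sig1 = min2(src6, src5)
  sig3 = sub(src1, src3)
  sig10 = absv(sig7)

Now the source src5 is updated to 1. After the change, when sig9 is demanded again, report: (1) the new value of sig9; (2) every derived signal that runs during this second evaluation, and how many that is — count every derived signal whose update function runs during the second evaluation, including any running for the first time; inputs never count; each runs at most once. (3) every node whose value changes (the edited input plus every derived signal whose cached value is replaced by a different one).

First demand of the output computes:
  sig1 = min2(-6, -7) = -7
  sig3 = sub(-1, -1) = 0
  sig4 = neg(2) = -2
  sig6 = max2(-1, 0) = 0
  sig8 = add(0, -2) = -2
  sig9 = mul(-2, -7) = 14

After the edit, cleaning proceeds:
  sig1: a read changed (src5 -7->1) — executes, giving -6.
  sig9: a read changed (sig1 -7->-6) — executes, giving 12.

Demanding sig9 again yields 12.
2 derived signals run: sig1, sig9.
The nodes whose values change: src5, sig1, sig9.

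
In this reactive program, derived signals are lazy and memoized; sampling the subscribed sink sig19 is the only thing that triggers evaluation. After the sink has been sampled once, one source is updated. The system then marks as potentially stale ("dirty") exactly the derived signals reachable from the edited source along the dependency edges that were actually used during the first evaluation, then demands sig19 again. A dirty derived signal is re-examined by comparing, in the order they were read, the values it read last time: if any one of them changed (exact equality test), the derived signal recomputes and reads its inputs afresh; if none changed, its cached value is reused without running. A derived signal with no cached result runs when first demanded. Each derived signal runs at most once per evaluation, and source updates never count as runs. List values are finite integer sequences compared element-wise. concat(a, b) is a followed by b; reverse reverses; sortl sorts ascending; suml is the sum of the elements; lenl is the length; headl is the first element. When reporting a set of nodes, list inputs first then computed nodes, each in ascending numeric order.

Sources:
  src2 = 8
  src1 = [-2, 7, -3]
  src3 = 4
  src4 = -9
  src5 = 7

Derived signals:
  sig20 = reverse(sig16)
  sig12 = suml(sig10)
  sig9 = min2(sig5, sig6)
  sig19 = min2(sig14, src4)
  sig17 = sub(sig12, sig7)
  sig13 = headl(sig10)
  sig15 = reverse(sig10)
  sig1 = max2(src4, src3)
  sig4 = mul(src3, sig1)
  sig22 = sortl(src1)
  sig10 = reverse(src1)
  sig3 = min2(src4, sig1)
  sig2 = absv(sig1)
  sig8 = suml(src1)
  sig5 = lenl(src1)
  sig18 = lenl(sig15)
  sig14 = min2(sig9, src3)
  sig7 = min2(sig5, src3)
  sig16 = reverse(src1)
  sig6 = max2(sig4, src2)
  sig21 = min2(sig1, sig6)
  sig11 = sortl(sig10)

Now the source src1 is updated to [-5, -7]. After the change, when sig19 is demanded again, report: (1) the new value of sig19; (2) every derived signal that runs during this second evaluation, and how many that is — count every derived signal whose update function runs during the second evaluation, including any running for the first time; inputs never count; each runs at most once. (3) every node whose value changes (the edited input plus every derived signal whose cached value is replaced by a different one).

First demand of the output computes:
  sig1 = max2(-9, 4) = 4
  sig4 = mul(4, 4) = 16
  sig5 = lenl([-2, 7, -3]) = 3
  sig6 = max2(16, 8) = 16
  sig9 = min2(3, 16) = 3
  sig14 = min2(3, 4) = 3
  sig19 = min2(3, -9) = -9

After the edit, cleaning proceeds:
  sig5: a read changed (src1 [-2, 7, -3]->[-5, -7]) — executes, giving 2.
  sig9: a read changed (sig5 3->2) — executes, giving 2.
  sig14: a read changed (sig9 3->2) — executes, giving 2.
  sig19: a read changed (sig14 3->2) — executes, giving -9 — identical to its old value.

Demanding sig19 again yields -9.
4 derived signals run: sig5, sig9, sig14, sig19.
The nodes whose values change: src1, sig5, sig9, sig14.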